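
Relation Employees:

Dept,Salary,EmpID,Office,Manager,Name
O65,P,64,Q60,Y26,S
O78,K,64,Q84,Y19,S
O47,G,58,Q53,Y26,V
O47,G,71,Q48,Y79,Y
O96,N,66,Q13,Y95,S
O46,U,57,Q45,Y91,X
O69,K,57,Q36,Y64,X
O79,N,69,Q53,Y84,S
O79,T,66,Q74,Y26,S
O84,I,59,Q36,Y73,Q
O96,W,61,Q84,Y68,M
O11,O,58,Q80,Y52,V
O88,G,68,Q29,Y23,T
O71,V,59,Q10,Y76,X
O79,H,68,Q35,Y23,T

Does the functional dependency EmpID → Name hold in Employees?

EmpID=64: 2 rows → Name = S, S ✓
EmpID=58: 2 rows → Name = V, V ✓
EmpID=71: 1 row → Name = Y ✓
EmpID=66: 2 rows → Name = S, S ✓
EmpID=57: 2 rows → Name = X, X ✓
EmpID=69: 1 row → Name = S ✓
EmpID=59: 2 rows → Name takes values {Q, X} — violation
EmpID=61: 1 row → Name = M ✓
EmpID=68: 2 rows → Name = T, T ✓
Two rows agree on EmpID but differ on Name, so EmpID → Name does not hold.

No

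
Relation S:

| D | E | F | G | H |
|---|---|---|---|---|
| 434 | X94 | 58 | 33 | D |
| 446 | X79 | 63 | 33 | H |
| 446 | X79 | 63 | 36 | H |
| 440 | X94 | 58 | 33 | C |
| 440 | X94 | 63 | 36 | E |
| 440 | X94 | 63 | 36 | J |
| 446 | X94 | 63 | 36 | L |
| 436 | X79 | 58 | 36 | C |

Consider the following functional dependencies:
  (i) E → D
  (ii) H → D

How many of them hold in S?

(i) E → D: E=X94: 5 rows → D takes values {434, 440, 446} — violation; E=X79: 3 rows → D takes values {446, 436} — violation — fails.
(ii) H → D: H=C: 2 rows → D takes values {440, 436} — violation — fails.
None of the 2 dependencies hold.

0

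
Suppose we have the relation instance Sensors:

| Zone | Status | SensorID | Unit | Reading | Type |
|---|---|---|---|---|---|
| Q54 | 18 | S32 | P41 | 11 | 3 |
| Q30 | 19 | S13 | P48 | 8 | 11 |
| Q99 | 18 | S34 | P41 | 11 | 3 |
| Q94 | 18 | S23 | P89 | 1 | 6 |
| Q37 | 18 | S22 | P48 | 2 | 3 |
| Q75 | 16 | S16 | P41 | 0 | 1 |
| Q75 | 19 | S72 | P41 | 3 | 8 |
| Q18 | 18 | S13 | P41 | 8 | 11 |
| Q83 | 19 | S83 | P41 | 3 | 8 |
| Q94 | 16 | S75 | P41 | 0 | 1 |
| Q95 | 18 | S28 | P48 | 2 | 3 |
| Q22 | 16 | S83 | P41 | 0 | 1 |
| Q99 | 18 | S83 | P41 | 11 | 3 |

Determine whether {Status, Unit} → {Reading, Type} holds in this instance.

(Status=18, Unit=P41): 4 rows → {Reading,Type} takes values {(11, 3), (8, 11)} — violation
(Status=19, Unit=P48): 1 row → {Reading,Type} = (8, 11) ✓
(Status=18, Unit=P89): 1 row → {Reading,Type} = (1, 6) ✓
(Status=18, Unit=P48): 2 rows → {Reading,Type} = (2, 3), (2, 3) ✓
(Status=16, Unit=P41): 3 rows → {Reading,Type} = (0, 1), (0, 1), (0, 1) ✓
(Status=19, Unit=P41): 2 rows → {Reading,Type} = (3, 8), (3, 8) ✓
Two rows agree on {Status, Unit} but differ on {Reading, Type}, so {Status, Unit} → {Reading, Type} does not hold.

No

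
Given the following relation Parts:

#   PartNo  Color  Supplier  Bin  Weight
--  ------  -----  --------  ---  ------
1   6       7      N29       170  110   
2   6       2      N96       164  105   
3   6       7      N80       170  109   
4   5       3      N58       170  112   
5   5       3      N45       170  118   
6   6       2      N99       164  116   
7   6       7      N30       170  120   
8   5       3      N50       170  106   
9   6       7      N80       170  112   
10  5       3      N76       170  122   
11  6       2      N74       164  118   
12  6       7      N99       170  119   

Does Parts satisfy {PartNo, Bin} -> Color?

Yes

(PartNo=6, Bin=170): rows 1, 3, 7, 9, 12 → Color = 7, 7, 7, 7, 7 ✓
(PartNo=6, Bin=164): rows 2, 6, 11 → Color = 2, 2, 2 ✓
(PartNo=5, Bin=170): rows 4, 5, 8, 10 → Color = 3, 3, 3, 3 ✓
Every {PartNo, Bin} value is associated with a single Color value, so {PartNo, Bin} -> Color holds.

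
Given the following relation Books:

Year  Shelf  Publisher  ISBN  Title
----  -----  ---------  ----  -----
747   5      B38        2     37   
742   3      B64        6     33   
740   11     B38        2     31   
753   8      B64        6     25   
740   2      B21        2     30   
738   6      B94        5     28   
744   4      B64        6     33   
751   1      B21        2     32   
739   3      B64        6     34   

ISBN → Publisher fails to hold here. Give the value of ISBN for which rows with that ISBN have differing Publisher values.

ISBN=2: 4 rows → Publisher takes values {B38, B21} — violation
ISBN=6: 4 rows → Publisher = B64, B64, B64, B64 ✓
ISBN=5: 1 row → Publisher = B94 ✓
The only ISBN value with inconsistent Publisher is ISBN=2.

2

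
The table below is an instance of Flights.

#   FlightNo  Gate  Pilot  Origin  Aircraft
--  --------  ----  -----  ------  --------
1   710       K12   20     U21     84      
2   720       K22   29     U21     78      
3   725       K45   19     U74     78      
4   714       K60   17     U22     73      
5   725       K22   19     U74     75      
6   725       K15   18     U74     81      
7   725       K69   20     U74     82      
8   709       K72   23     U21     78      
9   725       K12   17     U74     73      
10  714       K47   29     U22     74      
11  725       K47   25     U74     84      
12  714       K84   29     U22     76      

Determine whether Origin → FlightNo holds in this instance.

No

Origin=U21: rows 1, 2, 8 → FlightNo takes values {710, 720, 709} — violation
Origin=U74: rows 3, 5, 6, 7, 9, 11 → FlightNo = 725, 725, 725, 725, 725, 725 ✓
Origin=U22: rows 4, 10, 12 → FlightNo = 714, 714, 714 ✓
Two rows agree on Origin but differ on FlightNo, so Origin → FlightNo does not hold.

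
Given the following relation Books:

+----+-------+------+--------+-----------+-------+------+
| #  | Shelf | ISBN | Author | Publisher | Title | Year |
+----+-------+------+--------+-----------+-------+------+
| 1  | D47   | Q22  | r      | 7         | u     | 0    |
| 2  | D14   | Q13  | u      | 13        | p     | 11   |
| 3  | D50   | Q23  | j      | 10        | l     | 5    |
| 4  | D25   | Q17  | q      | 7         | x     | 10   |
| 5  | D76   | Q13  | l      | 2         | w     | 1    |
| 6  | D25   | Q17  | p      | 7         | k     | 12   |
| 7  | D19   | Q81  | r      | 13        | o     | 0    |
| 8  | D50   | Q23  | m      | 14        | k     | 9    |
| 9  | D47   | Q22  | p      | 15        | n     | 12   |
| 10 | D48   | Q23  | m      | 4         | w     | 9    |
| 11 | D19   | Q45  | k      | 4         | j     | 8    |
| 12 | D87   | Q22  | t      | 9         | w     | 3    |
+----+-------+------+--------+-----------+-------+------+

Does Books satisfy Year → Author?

Year=0: rows 1, 7 → Author = r, r ✓
Year=11: row 2 → Author = u ✓
Year=5: row 3 → Author = j ✓
Year=10: row 4 → Author = q ✓
Year=1: row 5 → Author = l ✓
Year=12: rows 6, 9 → Author = p, p ✓
Year=9: rows 8, 10 → Author = m, m ✓
Year=8: row 11 → Author = k ✓
Year=3: row 12 → Author = t ✓
Every Year value is associated with a single Author value, so Year → Author holds.

Yes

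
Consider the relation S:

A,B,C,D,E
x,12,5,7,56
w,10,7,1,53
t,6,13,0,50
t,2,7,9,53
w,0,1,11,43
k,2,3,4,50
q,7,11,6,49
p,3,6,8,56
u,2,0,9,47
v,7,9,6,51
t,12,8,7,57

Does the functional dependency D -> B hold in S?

D=7: 2 rows → B = 12, 12 ✓
D=1: 1 row → B = 10 ✓
D=0: 1 row → B = 6 ✓
D=9: 2 rows → B = 2, 2 ✓
D=11: 1 row → B = 0 ✓
D=4: 1 row → B = 2 ✓
D=6: 2 rows → B = 7, 7 ✓
D=8: 1 row → B = 3 ✓
Every D value is associated with a single B value, so D -> B holds.

Yes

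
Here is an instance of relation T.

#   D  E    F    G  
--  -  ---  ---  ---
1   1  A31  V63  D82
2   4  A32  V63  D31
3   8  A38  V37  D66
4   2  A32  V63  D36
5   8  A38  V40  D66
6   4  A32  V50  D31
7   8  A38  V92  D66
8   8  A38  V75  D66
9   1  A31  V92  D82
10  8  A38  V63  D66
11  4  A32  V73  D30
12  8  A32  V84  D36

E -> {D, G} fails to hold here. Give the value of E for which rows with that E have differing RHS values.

A32

E=A31: rows 1, 9 → {D,G} = (1, D82), (1, D82) ✓
E=A32: rows 2, 4, 6, 11, 12 → {D,G} takes values {(4, D31), (2, D36), (4, D30), (8, D36)} — violation
E=A38: rows 3, 5, 7, 8, 10 → {D,G} = (8, D66), (8, D66), (8, D66), (8, D66), (8, D66) ✓
The only E value with inconsistent RHS is E=A32.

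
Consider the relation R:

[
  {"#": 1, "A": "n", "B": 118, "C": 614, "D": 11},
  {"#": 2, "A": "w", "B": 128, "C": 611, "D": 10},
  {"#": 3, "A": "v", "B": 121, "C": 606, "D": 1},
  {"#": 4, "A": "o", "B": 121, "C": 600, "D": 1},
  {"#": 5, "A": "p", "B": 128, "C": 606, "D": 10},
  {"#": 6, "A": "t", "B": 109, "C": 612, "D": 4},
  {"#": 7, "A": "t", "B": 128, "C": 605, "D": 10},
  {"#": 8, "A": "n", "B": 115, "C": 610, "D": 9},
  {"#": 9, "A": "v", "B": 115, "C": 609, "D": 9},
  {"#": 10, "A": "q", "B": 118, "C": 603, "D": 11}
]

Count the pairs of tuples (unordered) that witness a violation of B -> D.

0

B=118: all 2 rows agree on D — 0 pairs.
B=128: all 3 rows agree on D — 0 pairs.
B=121: all 2 rows agree on D — 0 pairs.
B=115: all 2 rows agree on D — 0 pairs.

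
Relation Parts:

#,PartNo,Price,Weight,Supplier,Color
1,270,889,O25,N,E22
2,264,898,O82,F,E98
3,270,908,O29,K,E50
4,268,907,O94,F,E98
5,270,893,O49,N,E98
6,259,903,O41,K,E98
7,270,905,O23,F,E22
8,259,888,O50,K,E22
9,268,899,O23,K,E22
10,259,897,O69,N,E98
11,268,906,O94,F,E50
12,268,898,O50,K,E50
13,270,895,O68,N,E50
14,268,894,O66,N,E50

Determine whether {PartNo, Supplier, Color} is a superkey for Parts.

All 14 rows have distinct {PartNo, Supplier, Color} values, so {PartNo, Supplier, Color} → (all attributes) holds and {PartNo, Supplier, Color} is a superkey.

Yes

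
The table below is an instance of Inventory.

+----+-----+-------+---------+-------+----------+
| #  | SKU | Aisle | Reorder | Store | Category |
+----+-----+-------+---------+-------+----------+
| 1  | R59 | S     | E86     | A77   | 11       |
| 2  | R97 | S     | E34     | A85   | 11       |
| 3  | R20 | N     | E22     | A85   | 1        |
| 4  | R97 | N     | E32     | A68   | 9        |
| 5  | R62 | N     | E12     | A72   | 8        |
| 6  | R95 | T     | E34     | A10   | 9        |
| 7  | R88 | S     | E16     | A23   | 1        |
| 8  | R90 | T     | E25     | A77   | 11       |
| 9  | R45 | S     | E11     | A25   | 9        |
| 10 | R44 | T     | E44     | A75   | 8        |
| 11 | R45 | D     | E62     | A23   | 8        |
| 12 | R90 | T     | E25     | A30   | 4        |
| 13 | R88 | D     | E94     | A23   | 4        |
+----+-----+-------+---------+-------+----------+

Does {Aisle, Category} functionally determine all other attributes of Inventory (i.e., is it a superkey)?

Rows 1 and 2 have the same {Aisle, Category} value (Aisle=S, Category=11) but are distinct tuples, so {Aisle, Category} does not determine every attribute — not a superkey.

No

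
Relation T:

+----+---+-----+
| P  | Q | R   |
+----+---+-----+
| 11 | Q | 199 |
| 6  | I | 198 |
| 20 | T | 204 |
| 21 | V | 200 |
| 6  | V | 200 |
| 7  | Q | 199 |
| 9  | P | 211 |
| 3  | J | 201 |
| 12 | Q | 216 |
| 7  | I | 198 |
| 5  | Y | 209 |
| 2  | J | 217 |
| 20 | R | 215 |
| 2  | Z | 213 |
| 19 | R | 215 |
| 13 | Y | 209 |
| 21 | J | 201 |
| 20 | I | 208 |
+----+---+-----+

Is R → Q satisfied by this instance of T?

R=199: 2 rows → Q = Q, Q ✓
R=198: 2 rows → Q = I, I ✓
R=204: 1 row → Q = T ✓
R=200: 2 rows → Q = V, V ✓
R=211: 1 row → Q = P ✓
R=201: 2 rows → Q = J, J ✓
R=216: 1 row → Q = Q ✓
R=209: 2 rows → Q = Y, Y ✓
R=217: 1 row → Q = J ✓
R=215: 2 rows → Q = R, R ✓
R=213: 1 row → Q = Z ✓
R=208: 1 row → Q = I ✓
Every R value is associated with a single Q value, so R → Q holds.

Yes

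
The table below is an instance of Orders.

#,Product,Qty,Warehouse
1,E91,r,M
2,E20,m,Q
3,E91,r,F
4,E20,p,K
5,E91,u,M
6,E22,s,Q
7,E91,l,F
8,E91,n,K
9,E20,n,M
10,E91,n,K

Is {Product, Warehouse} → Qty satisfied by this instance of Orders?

No

(Product=E91, Warehouse=M): rows 1, 5 → Qty takes values {r, u} — violation
(Product=E20, Warehouse=Q): row 2 → Qty = m ✓
(Product=E91, Warehouse=F): rows 3, 7 → Qty takes values {r, l} — violation
(Product=E20, Warehouse=K): row 4 → Qty = p ✓
(Product=E22, Warehouse=Q): row 6 → Qty = s ✓
(Product=E91, Warehouse=K): rows 8, 10 → Qty = n, n ✓
(Product=E20, Warehouse=M): row 9 → Qty = n ✓
Two rows agree on {Product, Warehouse} but differ on Qty, so {Product, Warehouse} → Qty does not hold.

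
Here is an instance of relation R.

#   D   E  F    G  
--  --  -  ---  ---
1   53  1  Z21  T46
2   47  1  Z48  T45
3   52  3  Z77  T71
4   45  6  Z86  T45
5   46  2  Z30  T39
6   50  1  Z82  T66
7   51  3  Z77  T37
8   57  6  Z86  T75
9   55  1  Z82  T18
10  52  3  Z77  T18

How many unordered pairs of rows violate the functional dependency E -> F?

5

E=1: violating pairs (1,2), (1,6), (1,9), (2,6), (2,9) — 5 pairs.
E=3: all 3 rows agree on F — 0 pairs.
E=6: all 2 rows agree on F — 0 pairs.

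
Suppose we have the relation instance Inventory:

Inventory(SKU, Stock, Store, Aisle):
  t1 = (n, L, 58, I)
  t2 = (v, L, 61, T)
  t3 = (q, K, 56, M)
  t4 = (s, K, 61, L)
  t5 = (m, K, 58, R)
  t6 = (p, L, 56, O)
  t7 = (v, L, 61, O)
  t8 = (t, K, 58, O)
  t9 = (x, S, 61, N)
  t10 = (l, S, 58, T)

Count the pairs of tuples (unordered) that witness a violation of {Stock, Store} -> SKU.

(Stock=L, Store=61): all 2 rows agree on SKU — 0 pairs.
(Stock=K, Store=58): violating pairs (5,8) — 1 pair.

1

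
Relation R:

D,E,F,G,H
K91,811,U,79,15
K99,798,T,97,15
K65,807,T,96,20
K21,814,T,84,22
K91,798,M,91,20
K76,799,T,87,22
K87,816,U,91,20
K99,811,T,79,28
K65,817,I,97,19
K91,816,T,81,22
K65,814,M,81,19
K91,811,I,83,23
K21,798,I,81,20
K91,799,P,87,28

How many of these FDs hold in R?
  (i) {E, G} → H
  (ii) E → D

0

(i) {E, G} → H: (E=811, G=79): 2 rows → H takes values {15, 28} — violation; (E=799, G=87): 2 rows → H takes values {22, 28} — violation — fails.
(ii) E → D: E=811: 3 rows → D takes values {K91, K99} — violation; E=798: 3 rows → D takes values {K99, K91, K21} — violation; E=814: 2 rows → D takes values {K21, K65} — violation; E=799: 2 rows → D takes values {K76, K91} — violation; E=816: 2 rows → D takes values {K87, K91} — violation — fails.
None of the 2 dependencies hold.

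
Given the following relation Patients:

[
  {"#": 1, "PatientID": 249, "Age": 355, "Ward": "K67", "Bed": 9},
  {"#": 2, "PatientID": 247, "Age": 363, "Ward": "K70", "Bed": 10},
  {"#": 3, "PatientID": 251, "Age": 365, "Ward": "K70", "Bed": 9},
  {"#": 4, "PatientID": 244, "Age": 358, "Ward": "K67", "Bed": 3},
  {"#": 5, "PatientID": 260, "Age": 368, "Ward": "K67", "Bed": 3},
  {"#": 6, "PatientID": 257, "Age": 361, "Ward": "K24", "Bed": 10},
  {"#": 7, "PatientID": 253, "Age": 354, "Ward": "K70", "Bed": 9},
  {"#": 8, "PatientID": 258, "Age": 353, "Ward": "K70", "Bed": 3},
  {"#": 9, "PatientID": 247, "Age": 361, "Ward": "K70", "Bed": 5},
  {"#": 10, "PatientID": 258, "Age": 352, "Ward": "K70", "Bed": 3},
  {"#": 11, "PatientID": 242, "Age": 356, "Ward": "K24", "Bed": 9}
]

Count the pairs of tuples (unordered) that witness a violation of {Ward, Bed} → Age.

(Ward=K70, Bed=9): violating pairs (3,7) — 1 pair.
(Ward=K67, Bed=3): violating pairs (4,5) — 1 pair.
(Ward=K70, Bed=3): violating pairs (8,10) — 1 pair.

3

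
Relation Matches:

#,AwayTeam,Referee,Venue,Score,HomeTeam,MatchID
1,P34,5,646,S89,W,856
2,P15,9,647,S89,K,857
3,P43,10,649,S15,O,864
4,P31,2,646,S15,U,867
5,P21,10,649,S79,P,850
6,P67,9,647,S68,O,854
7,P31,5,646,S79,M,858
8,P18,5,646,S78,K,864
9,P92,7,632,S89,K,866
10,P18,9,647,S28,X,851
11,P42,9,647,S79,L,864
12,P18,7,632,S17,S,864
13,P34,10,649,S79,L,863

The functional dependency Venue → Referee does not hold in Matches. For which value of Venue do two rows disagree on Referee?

Venue=646: rows 1, 4, 7, 8 → Referee takes values {5, 2} — violation
Venue=647: rows 2, 6, 10, 11 → Referee = 9, 9, 9, 9 ✓
Venue=649: rows 3, 5, 13 → Referee = 10, 10, 10 ✓
Venue=632: rows 9, 12 → Referee = 7, 7 ✓
The only Venue value with inconsistent Referee is Venue=646.

646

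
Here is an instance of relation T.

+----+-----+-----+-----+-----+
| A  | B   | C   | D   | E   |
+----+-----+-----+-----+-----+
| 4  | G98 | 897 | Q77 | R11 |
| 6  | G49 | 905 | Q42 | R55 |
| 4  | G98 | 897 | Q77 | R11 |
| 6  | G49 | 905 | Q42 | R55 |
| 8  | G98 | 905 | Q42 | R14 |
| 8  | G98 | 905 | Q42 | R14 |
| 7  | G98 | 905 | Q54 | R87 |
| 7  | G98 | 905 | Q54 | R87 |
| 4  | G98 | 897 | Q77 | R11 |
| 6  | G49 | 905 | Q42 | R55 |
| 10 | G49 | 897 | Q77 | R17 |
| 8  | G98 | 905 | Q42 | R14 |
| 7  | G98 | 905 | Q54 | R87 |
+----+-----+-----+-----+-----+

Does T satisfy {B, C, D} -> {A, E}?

Yes

(B=G98, C=897, D=Q77): 3 rows → {A,E} = (4, R11), (4, R11), (4, R11) ✓
(B=G49, C=905, D=Q42): 3 rows → {A,E} = (6, R55), (6, R55), (6, R55) ✓
(B=G98, C=905, D=Q42): 3 rows → {A,E} = (8, R14), (8, R14), (8, R14) ✓
(B=G98, C=905, D=Q54): 3 rows → {A,E} = (7, R87), (7, R87), (7, R87) ✓
(B=G49, C=897, D=Q77): 1 row → {A,E} = (10, R17) ✓
Every {B, C, D} value is associated with a single {A, E} value, so {B, C, D} -> {A, E} holds.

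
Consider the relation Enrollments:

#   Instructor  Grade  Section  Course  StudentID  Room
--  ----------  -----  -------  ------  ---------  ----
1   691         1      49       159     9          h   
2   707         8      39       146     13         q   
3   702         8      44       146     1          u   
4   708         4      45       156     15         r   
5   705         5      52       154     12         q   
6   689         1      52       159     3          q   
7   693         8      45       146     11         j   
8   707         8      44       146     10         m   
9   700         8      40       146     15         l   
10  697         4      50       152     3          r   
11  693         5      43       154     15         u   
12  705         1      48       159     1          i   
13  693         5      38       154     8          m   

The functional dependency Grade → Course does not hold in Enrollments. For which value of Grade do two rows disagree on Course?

Grade=1: rows 1, 6, 12 → Course = 159, 159, 159 ✓
Grade=8: rows 2, 3, 7, 8, 9 → Course = 146, 146, 146, 146, 146 ✓
Grade=4: rows 4, 10 → Course takes values {156, 152} — violation
Grade=5: rows 5, 11, 13 → Course = 154, 154, 154 ✓
The only Grade value with inconsistent Course is Grade=4.

4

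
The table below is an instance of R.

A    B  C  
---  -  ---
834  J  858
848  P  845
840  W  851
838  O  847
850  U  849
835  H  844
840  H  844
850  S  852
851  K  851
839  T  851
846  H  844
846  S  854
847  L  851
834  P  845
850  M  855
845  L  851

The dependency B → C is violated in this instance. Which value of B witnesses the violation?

S

B=J: 1 row → C = 858 ✓
B=P: 2 rows → C = 845, 845 ✓
B=W: 1 row → C = 851 ✓
B=O: 1 row → C = 847 ✓
B=U: 1 row → C = 849 ✓
B=H: 3 rows → C = 844, 844, 844 ✓
B=S: 2 rows → C takes values {852, 854} — violation
B=K: 1 row → C = 851 ✓
B=T: 1 row → C = 851 ✓
B=L: 2 rows → C = 851, 851 ✓
B=M: 1 row → C = 855 ✓
The only B value with inconsistent C is B=S.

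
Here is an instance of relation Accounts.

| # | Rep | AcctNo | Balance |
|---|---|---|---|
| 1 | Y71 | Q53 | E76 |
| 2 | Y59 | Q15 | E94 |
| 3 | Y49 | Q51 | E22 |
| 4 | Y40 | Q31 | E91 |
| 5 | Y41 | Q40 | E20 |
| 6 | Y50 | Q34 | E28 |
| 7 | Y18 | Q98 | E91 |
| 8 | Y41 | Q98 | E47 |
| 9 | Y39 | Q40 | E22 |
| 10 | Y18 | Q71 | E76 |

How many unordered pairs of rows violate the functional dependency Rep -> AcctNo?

2

Rep=Y41: violating pairs (5,8) — 1 pair.
Rep=Y18: violating pairs (7,10) — 1 pair.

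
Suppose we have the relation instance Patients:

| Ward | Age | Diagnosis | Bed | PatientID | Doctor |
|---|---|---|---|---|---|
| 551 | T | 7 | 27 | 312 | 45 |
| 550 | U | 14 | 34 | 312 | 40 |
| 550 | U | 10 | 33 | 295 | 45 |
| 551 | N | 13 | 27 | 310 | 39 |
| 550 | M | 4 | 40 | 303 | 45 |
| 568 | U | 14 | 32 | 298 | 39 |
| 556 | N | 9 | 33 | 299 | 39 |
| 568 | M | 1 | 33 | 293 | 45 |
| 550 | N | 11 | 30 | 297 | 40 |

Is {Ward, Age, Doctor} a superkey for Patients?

All 9 rows have distinct {Ward, Age, Doctor} values, so {Ward, Age, Doctor} → (all attributes) holds and {Ward, Age, Doctor} is a superkey.

Yes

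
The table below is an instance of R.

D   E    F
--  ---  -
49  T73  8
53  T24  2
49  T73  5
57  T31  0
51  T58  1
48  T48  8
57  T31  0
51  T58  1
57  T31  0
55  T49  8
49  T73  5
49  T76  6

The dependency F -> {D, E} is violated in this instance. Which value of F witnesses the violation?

F=8: 3 rows → {D,E} takes values {(49, T73), (48, T48), (55, T49)} — violation
F=2: 1 row → {D,E} = (53, T24) ✓
F=5: 2 rows → {D,E} = (49, T73), (49, T73) ✓
F=0: 3 rows → {D,E} = (57, T31), (57, T31), (57, T31) ✓
F=1: 2 rows → {D,E} = (51, T58), (51, T58) ✓
F=6: 1 row → {D,E} = (49, T76) ✓
The only F value with inconsistent RHS is F=8.

8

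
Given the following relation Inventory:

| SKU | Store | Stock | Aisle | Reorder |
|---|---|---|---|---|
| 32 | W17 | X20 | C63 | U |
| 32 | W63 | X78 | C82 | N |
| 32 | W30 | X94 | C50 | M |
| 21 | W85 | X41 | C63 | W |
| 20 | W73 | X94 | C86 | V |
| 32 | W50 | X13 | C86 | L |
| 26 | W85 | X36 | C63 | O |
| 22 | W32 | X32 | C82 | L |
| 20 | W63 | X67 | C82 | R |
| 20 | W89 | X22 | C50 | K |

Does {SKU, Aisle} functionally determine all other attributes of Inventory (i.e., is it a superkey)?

Yes

All 10 rows have distinct {SKU, Aisle} values, so {SKU, Aisle} → (all attributes) holds and {SKU, Aisle} is a superkey.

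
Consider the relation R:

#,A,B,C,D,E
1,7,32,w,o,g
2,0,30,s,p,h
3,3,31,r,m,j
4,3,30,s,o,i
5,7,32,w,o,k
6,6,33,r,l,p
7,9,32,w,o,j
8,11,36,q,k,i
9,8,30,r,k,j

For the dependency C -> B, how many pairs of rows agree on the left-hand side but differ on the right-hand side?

3

C=w: all 3 rows agree on B — 0 pairs.
C=s: all 2 rows agree on B — 0 pairs.
C=r: violating pairs (3,6), (3,9), (6,9) — 3 pairs.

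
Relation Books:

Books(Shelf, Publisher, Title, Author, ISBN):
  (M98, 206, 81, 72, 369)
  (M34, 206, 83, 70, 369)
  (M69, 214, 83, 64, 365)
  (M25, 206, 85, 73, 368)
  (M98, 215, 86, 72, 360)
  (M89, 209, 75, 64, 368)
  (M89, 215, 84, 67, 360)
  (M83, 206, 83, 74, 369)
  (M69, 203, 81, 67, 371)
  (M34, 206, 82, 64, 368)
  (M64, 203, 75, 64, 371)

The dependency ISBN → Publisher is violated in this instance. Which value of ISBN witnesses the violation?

ISBN=369: 3 rows → Publisher = 206, 206, 206 ✓
ISBN=365: 1 row → Publisher = 214 ✓
ISBN=368: 3 rows → Publisher takes values {206, 209} — violation
ISBN=360: 2 rows → Publisher = 215, 215 ✓
ISBN=371: 2 rows → Publisher = 203, 203 ✓
The only ISBN value with inconsistent Publisher is ISBN=368.

368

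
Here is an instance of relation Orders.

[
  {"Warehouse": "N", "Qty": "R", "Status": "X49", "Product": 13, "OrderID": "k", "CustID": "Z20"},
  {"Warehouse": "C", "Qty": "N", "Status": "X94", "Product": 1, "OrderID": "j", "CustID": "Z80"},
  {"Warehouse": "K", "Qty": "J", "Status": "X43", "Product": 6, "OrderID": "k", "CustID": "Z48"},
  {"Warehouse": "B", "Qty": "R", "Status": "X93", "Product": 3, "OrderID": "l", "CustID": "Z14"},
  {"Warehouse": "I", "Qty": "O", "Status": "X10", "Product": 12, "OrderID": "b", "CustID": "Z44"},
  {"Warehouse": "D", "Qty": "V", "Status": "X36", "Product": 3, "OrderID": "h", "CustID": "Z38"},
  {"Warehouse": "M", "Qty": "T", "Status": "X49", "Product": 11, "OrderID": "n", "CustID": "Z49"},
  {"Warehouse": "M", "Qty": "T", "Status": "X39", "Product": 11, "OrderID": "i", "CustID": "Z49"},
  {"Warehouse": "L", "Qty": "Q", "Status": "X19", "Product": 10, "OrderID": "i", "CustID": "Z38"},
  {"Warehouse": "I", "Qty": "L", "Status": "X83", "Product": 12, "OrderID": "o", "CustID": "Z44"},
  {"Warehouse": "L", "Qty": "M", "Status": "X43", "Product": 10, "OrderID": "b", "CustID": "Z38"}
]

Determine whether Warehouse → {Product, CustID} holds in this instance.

Yes

Warehouse=N: 1 row → {Product,CustID} = (13, Z20) ✓
Warehouse=C: 1 row → {Product,CustID} = (1, Z80) ✓
Warehouse=K: 1 row → {Product,CustID} = (6, Z48) ✓
Warehouse=B: 1 row → {Product,CustID} = (3, Z14) ✓
Warehouse=I: 2 rows → {Product,CustID} = (12, Z44), (12, Z44) ✓
Warehouse=D: 1 row → {Product,CustID} = (3, Z38) ✓
Warehouse=M: 2 rows → {Product,CustID} = (11, Z49), (11, Z49) ✓
Warehouse=L: 2 rows → {Product,CustID} = (10, Z38), (10, Z38) ✓
Every Warehouse value is associated with a single {Product, CustID} value, so Warehouse → {Product, CustID} holds.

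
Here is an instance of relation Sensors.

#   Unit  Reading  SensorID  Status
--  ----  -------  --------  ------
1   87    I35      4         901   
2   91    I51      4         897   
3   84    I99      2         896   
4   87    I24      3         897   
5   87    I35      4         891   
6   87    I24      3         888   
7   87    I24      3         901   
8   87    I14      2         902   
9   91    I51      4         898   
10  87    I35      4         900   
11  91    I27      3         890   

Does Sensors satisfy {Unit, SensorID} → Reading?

(Unit=87, SensorID=4): rows 1, 5, 10 → Reading = I35, I35, I35 ✓
(Unit=91, SensorID=4): rows 2, 9 → Reading = I51, I51 ✓
(Unit=84, SensorID=2): row 3 → Reading = I99 ✓
(Unit=87, SensorID=3): rows 4, 6, 7 → Reading = I24, I24, I24 ✓
(Unit=87, SensorID=2): row 8 → Reading = I14 ✓
(Unit=91, SensorID=3): row 11 → Reading = I27 ✓
Every {Unit, SensorID} value is associated with a single Reading value, so {Unit, SensorID} → Reading holds.

Yes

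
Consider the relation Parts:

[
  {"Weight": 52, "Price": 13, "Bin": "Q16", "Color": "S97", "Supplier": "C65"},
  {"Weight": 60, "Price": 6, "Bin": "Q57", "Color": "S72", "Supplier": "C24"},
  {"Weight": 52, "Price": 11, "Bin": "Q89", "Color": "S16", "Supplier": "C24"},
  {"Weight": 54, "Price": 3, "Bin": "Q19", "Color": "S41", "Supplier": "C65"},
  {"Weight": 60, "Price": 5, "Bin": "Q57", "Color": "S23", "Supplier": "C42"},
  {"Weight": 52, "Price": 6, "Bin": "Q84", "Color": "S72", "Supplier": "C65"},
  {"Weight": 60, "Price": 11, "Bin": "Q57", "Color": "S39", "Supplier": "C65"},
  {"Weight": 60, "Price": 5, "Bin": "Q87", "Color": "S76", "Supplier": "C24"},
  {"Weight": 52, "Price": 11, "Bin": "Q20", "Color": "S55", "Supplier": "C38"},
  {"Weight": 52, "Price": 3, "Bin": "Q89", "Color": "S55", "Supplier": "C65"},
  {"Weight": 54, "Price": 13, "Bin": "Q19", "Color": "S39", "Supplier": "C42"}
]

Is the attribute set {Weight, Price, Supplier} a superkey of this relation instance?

Yes

All 11 rows have distinct {Weight, Price, Supplier} values, so {Weight, Price, Supplier} → (all attributes) holds and {Weight, Price, Supplier} is a superkey.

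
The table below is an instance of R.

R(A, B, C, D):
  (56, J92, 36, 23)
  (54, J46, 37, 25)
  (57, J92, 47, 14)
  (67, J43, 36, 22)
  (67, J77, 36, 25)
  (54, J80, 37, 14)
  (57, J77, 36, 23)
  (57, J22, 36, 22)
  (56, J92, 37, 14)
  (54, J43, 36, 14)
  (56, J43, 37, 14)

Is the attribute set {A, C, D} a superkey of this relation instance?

No

Two distinct rows share (A=56, C=37, D=14), so {A, C, D} does not determine every attribute — not a superkey.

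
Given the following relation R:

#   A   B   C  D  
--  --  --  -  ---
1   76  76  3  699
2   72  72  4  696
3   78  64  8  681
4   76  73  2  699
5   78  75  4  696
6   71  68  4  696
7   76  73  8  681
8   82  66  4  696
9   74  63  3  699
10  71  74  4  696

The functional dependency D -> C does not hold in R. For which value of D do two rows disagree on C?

D=699: rows 1, 4, 9 → C takes values {3, 2} — violation
D=696: rows 2, 5, 6, 8, 10 → C = 4, 4, 4, 4, 4 ✓
D=681: rows 3, 7 → C = 8, 8 ✓
The only D value with inconsistent C is D=699.

699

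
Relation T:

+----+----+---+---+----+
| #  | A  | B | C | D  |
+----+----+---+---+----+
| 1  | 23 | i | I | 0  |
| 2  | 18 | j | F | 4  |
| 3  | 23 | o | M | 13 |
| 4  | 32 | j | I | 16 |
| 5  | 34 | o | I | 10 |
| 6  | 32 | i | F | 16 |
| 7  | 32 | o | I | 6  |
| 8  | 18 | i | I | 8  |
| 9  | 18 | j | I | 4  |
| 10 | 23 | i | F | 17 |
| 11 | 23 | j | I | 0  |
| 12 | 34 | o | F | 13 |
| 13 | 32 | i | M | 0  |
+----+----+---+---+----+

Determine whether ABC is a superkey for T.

All 13 rows have distinct ABC values, so ABC → (all attributes) holds and ABC is a superkey.

Yes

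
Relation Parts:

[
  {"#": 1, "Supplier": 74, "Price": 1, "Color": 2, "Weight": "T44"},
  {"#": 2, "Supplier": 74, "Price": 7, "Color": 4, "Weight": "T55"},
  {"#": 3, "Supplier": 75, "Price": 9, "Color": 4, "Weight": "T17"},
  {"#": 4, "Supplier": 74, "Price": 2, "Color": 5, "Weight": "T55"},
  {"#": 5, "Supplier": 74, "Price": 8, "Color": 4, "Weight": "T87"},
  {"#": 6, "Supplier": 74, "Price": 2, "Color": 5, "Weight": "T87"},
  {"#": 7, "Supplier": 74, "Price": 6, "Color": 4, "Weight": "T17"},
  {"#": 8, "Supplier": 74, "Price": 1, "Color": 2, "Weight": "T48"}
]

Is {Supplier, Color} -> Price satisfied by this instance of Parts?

(Supplier=74, Color=2): rows 1, 8 → Price = 1, 1 ✓
(Supplier=74, Color=4): rows 2, 5, 7 → Price takes values {7, 8, 6} — violation
(Supplier=75, Color=4): row 3 → Price = 9 ✓
(Supplier=74, Color=5): rows 4, 6 → Price = 2, 2 ✓
Two rows agree on {Supplier, Color} but differ on Price, so {Supplier, Color} -> Price does not hold.

No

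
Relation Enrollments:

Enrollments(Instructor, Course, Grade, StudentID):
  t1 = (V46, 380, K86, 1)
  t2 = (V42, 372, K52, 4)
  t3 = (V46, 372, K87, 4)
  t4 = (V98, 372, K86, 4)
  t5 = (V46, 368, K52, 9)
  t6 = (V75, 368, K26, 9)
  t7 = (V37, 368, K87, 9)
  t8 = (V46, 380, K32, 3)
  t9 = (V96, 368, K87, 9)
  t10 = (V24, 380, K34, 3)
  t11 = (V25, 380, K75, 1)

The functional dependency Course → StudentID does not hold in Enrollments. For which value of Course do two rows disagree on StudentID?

Course=380: rows 1, 8, 10, 11 → StudentID takes values {1, 3} — violation
Course=372: rows 2, 3, 4 → StudentID = 4, 4, 4 ✓
Course=368: rows 5, 6, 7, 9 → StudentID = 9, 9, 9, 9 ✓
The only Course value with inconsistent StudentID is Course=380.

380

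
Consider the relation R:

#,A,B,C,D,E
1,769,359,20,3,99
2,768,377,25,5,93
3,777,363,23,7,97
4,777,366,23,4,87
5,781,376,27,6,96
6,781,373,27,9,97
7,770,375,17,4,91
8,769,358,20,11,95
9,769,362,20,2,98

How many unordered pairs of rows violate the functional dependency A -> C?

A=769: all 3 rows agree on C — 0 pairs.
A=777: all 2 rows agree on C — 0 pairs.
A=781: all 2 rows agree on C — 0 pairs.

0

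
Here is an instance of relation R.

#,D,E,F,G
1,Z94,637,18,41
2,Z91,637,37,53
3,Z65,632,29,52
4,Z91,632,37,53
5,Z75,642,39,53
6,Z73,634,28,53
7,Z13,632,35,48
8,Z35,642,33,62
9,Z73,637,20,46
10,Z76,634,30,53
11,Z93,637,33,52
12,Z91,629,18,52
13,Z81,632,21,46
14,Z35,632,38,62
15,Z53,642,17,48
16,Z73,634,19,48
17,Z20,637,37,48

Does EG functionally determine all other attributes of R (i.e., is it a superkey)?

No

Rows 6 and 10 have the same EG value (E=634, G=53) but are distinct tuples, so EG does not determine every attribute — not a superkey.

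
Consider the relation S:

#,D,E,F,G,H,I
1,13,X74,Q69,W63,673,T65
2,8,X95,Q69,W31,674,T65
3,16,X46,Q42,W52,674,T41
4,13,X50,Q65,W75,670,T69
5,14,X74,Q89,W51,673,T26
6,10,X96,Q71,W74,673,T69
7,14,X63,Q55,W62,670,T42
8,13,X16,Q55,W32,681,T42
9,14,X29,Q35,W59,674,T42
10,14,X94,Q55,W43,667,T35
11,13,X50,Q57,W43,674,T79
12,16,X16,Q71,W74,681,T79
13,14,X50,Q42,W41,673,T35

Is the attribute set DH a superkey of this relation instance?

Rows 5 and 13 have the same DH value (D=14, H=673) but are distinct tuples, so DH does not determine every attribute — not a superkey.

No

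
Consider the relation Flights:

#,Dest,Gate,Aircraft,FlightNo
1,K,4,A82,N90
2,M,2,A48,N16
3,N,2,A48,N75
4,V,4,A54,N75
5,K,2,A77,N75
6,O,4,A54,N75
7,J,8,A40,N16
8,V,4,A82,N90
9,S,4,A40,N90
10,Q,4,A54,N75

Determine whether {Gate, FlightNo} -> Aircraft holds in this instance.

No

(Gate=4, FlightNo=N90): rows 1, 8, 9 → Aircraft takes values {A82, A40} — violation
(Gate=2, FlightNo=N16): row 2 → Aircraft = A48 ✓
(Gate=2, FlightNo=N75): rows 3, 5 → Aircraft takes values {A48, A77} — violation
(Gate=4, FlightNo=N75): rows 4, 6, 10 → Aircraft = A54, A54, A54 ✓
(Gate=8, FlightNo=N16): row 7 → Aircraft = A40 ✓
Two rows agree on {Gate, FlightNo} but differ on Aircraft, so {Gate, FlightNo} -> Aircraft does not hold.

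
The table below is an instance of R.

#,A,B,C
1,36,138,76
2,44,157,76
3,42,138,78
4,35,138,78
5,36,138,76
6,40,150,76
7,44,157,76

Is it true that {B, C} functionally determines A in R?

No

(B=138, C=76): rows 1, 5 → A = 36, 36 ✓
(B=157, C=76): rows 2, 7 → A = 44, 44 ✓
(B=138, C=78): rows 3, 4 → A takes values {42, 35} — violation
(B=150, C=76): row 6 → A = 40 ✓
Two rows agree on {B, C} but differ on A, so {B, C} -> A does not hold.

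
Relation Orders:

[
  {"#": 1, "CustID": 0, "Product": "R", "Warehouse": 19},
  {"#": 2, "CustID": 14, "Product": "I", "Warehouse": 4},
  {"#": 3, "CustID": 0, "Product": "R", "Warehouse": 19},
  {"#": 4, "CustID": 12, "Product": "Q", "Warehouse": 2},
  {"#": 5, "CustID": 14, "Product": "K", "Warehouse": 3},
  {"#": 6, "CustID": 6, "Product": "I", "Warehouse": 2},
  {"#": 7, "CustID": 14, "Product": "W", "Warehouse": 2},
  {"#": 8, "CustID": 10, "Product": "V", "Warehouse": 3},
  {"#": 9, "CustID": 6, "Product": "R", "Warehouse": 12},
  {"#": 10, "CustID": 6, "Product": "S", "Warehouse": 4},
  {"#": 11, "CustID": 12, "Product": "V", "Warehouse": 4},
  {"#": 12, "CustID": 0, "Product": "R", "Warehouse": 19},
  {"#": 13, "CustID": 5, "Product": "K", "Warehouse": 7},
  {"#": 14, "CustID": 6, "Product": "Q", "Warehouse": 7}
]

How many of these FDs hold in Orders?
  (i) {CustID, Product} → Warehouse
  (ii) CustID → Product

1

(i) {CustID, Product} → Warehouse: every LHS value maps to a single RHS value — holds.
(ii) CustID → Product: CustID=14: rows 2, 5, 7 → Product takes values {I, K, W} — violation; CustID=12: rows 4, 11 → Product takes values {Q, V} — violation; CustID=6: rows 6, 9, 10, 14 → Product takes values {I, R, S, Q} — violation — fails.
1 of the 2 dependencies holds.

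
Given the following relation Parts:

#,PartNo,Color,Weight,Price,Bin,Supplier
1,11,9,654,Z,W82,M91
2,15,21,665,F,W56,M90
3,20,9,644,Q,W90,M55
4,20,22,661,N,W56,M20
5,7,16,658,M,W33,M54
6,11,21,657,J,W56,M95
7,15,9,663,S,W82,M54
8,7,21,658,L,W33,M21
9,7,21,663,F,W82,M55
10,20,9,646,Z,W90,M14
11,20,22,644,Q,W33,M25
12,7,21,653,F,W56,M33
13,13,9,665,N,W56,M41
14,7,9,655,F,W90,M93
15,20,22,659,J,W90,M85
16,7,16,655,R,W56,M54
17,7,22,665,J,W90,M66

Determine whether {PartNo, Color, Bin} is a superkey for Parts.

No

Rows 3 and 10 have the same {PartNo, Color, Bin} value (PartNo=20, Color=9, Bin=W90) but are distinct tuples, so {PartNo, Color, Bin} does not determine every attribute — not a superkey.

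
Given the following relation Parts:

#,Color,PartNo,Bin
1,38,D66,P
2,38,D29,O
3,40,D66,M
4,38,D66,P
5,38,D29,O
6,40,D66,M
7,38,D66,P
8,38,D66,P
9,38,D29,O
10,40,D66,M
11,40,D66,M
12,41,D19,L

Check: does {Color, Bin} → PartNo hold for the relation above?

Yes

(Color=38, Bin=P): rows 1, 4, 7, 8 → PartNo = D66, D66, D66, D66 ✓
(Color=38, Bin=O): rows 2, 5, 9 → PartNo = D29, D29, D29 ✓
(Color=40, Bin=M): rows 3, 6, 10, 11 → PartNo = D66, D66, D66, D66 ✓
(Color=41, Bin=L): row 12 → PartNo = D19 ✓
Every {Color, Bin} value is associated with a single PartNo value, so {Color, Bin} → PartNo holds.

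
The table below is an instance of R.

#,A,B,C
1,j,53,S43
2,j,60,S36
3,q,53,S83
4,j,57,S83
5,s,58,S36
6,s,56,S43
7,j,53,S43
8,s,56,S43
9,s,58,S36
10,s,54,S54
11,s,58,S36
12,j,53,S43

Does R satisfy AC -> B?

Yes

(A=j, C=S43): rows 1, 7, 12 → B = 53, 53, 53 ✓
(A=j, C=S36): row 2 → B = 60 ✓
(A=q, C=S83): row 3 → B = 53 ✓
(A=j, C=S83): row 4 → B = 57 ✓
(A=s, C=S36): rows 5, 9, 11 → B = 58, 58, 58 ✓
(A=s, C=S43): rows 6, 8 → B = 56, 56 ✓
(A=s, C=S54): row 10 → B = 54 ✓
Every AC value is associated with a single B value, so AC -> B holds.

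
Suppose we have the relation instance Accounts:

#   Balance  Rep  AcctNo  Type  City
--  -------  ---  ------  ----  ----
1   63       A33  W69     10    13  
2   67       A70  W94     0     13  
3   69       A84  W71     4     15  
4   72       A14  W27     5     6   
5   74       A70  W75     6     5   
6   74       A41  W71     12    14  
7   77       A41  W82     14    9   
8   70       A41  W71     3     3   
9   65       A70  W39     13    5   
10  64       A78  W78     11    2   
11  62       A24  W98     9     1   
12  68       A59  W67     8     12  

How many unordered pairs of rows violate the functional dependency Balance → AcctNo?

1

Balance=74: violating pairs (5,6) — 1 pair.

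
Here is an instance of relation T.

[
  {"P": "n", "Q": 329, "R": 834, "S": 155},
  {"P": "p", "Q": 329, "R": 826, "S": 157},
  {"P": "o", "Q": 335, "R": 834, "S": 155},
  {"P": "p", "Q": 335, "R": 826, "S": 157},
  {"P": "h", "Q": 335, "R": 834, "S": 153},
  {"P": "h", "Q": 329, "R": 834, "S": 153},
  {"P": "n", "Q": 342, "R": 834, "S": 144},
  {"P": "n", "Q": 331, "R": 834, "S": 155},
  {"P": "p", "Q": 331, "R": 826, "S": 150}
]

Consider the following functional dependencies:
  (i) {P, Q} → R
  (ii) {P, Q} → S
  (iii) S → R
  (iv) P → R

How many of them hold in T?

4

(i) {P, Q} → R: every LHS value maps to a single RHS value — holds.
(ii) {P, Q} → S: every LHS value maps to a single RHS value — holds.
(iii) S → R: every LHS value maps to a single RHS value — holds.
(iv) P → R: every LHS value maps to a single RHS value — holds.
4 of the 4 dependencies hold.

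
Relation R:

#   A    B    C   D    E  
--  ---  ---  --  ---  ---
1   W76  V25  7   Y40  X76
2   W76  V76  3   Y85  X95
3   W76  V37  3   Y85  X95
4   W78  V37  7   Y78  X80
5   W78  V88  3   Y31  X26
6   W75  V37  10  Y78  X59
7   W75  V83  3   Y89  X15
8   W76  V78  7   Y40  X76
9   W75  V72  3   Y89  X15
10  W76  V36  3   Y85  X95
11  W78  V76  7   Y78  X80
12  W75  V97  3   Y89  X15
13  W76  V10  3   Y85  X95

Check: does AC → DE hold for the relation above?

(A=W76, C=7): rows 1, 8 → {D,E} = (Y40, X76), (Y40, X76) ✓
(A=W76, C=3): rows 2, 3, 10, 13 → {D,E} = (Y85, X95), (Y85, X95), (Y85, X95), (Y85, X95) ✓
(A=W78, C=7): rows 4, 11 → {D,E} = (Y78, X80), (Y78, X80) ✓
(A=W78, C=3): row 5 → {D,E} = (Y31, X26) ✓
(A=W75, C=10): row 6 → {D,E} = (Y78, X59) ✓
(A=W75, C=3): rows 7, 9, 12 → {D,E} = (Y89, X15), (Y89, X15), (Y89, X15) ✓
Every AC value is associated with a single DE value, so AC → DE holds.

Yes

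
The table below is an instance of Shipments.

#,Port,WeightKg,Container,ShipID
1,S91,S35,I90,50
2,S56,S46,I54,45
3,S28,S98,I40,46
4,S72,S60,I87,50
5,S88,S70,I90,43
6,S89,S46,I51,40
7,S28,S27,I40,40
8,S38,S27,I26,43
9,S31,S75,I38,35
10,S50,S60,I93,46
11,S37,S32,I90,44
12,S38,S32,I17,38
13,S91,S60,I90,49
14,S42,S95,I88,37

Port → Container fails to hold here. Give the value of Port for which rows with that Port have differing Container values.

Port=S91: rows 1, 13 → Container = I90, I90 ✓
Port=S56: row 2 → Container = I54 ✓
Port=S28: rows 3, 7 → Container = I40, I40 ✓
Port=S72: row 4 → Container = I87 ✓
Port=S88: row 5 → Container = I90 ✓
Port=S89: row 6 → Container = I51 ✓
Port=S38: rows 8, 12 → Container takes values {I26, I17} — violation
Port=S31: row 9 → Container = I38 ✓
Port=S50: row 10 → Container = I93 ✓
Port=S37: row 11 → Container = I90 ✓
Port=S42: row 14 → Container = I88 ✓
The only Port value with inconsistent Container is Port=S38.

S38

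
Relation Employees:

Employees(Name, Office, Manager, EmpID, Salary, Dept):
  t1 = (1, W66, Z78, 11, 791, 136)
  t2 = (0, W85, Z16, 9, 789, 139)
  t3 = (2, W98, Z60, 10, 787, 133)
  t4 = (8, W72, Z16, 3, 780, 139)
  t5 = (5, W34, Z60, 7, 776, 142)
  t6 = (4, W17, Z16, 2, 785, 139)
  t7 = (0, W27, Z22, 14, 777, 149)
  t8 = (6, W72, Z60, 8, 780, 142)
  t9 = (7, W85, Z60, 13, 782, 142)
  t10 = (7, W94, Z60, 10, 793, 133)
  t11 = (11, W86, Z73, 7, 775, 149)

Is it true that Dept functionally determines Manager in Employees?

Dept=136: row 1 → Manager = Z78 ✓
Dept=139: rows 2, 4, 6 → Manager = Z16, Z16, Z16 ✓
Dept=133: rows 3, 10 → Manager = Z60, Z60 ✓
Dept=142: rows 5, 8, 9 → Manager = Z60, Z60, Z60 ✓
Dept=149: rows 7, 11 → Manager takes values {Z22, Z73} — violation
Two rows agree on Dept but differ on Manager, so Dept -> Manager does not hold.

No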